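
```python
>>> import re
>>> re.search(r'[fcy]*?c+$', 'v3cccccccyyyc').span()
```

(2, 13)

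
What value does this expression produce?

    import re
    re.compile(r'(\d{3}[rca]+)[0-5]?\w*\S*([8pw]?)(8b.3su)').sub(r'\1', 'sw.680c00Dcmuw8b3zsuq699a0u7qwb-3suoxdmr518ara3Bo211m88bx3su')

Pattern: exactly 3 of a digit, then one or more of one of [rca] (captured); then optionally a character in [0-5], then zero or more of a word character, then zero or more of a non-whitespace character; then optionally one of [8pw] (captured); then the literal '8b', then any character, then the literal '3su' (captured).
`\1` in the replacement pulls in group 1's text for each match.

'sw.680c'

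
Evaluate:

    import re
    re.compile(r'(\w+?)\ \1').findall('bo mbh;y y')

['y']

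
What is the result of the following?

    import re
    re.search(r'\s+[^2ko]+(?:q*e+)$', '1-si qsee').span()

(4, 9)

Pattern: one or more of whitespace; then one or more of any character except [2ko]; then zero or more of the literal 'q', then one or more of the literal 'e' (non-capturing group); then anchored at the end.
`search` walks the string left to right and returns the first match it finds.
The match spans [4:9] → ' qsee'.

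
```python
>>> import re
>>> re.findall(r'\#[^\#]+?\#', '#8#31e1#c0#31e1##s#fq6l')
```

Matches: at [0:3] → '#8#'; at [7:11] → '#c0#'; at [16:19] → '#s#'.
With no groups in the pattern, `findall` gives back each whole match — 3 here.

['#8#', '#c0#', '#s#']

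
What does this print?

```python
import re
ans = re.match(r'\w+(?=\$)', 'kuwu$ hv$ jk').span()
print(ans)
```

(0, 4)

`match` is anchored at position 0; if the pattern doesn't fit there, it returns None.
The match spans [0:4] → 'kuwu'.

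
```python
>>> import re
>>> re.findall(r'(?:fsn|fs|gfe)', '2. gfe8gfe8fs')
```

Scanning left to right: at [3:6] → 'gfe'; at [7:10] → 'gfe'; at [11:13] → 'fs'.
`findall` yields the raw match text (3 of them) because the pattern has no groups.

['gfe', 'gfe', 'fs']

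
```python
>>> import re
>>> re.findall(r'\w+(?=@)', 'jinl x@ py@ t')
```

['x', 'py']

Because the assertion is zero-width, the text it checks is not consumed and won't appear in the result.
Scanning left to right: at [5:6] → 'x'; at [8:10] → 'py'.
With no groups in the pattern, `findall` gives back each whole match — 2 here.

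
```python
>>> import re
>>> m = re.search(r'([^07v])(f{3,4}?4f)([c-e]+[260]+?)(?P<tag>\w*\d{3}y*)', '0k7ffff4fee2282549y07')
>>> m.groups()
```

The pattern matches any character except [07v] (captured); then 3 to 4 of a literal 'f' (lazy), then the literal '4f' (captured); then one or more of a character in [c-e], then one or more of one of [260] (lazy) (captured); then zero or more of a word character, then exactly 3 of a digit, then zero or more of the literal 'y' (captured as 'tag').
`re.search` scans for the first position where the pattern succeeds.
The match spans [3:19] → 'ffff4fee2282549y'.
Captured: group 1 = 'f', group 2 = 'fff4f', group 3 = 'ee2', group 4 = '282549y'.

('f', 'fff4f', 'ee2', '282549y')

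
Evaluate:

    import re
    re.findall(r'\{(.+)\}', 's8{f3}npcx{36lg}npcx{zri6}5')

['f3}npcx{36lg}npcx{zri6']

`findall` collects group 1 from the one match (1 total).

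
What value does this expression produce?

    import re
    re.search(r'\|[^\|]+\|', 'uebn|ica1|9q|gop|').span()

(4, 10)

Unlike `match`, `search` isn't anchored — it looks for the pattern anywhere in the string.
The match spans [4:10] → '|ica1|'.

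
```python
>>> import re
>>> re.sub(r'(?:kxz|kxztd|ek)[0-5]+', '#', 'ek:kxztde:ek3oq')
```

Matches: at [10:13] → 'ek3'.
`sub` substitutes '#' at each match site.

'ek:kxztde:#oq'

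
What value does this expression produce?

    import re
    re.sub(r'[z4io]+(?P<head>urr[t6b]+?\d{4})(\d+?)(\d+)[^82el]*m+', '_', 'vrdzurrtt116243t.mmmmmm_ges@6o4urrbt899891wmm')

`sub` substitutes '_' at each match site.

'vrd__ges@6_'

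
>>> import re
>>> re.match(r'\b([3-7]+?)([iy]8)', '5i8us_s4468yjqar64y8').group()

'5i8'

`re.match` won't scan ahead — the pattern has to work from the very first character.
The match spans [0:3] → '5i8'.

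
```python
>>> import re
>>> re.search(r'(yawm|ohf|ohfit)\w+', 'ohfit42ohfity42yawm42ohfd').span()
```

`search` walks the string left to right and returns the first match it finds.
The match spans [0:25] → 'ohfit42ohfity42yawm42ohfd'.
Captured: group 1 = 'ohf'.

(0, 25)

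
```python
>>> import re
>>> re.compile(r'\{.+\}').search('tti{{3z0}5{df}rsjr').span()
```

(3, 14)

`re.search` scans for the first position where the pattern succeeds.
The match spans [3:14] → '{{3z0}5{df}'.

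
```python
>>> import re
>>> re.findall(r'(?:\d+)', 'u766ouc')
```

['766']

The pattern matches one or more of a digit (non-capturing group).
Walking the string: at [1:4] → '766'.
With no groups in the pattern, `findall` gives back each whole match — 1 here.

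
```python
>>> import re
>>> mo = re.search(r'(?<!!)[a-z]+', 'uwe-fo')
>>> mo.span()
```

(0, 3)

A negative assertion filters positions out without eating any characters.
`search` walks the string left to right and returns the first match it finds.
The match spans [0:3] → 'uwe'.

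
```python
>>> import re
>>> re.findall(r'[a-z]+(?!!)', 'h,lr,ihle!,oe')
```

A negative assertion filters positions out without eating any characters.
Walking the string: at [0:1] → 'h'; at [2:4] → 'lr'; at [5:8] → 'ihl'; at [11:13] → 'oe'.
No capturing groups, so `findall` returns the 4 full match strings.

['h', 'lr', 'ihl', 'oe']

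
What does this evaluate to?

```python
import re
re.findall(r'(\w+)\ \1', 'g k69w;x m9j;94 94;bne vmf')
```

['94']

A backreference is literal: `\1` must see the identical characters the first group matched.
Scanning left to right: at [13:18] match '94 94', group 1 = '94'.
Because there's exactly one group, `findall` drops the full match and keeps group 1 from the one hit.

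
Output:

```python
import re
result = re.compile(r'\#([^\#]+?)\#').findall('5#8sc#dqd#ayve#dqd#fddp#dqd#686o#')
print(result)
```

['8sc', 'ayve', 'fddp', '686o']

Walking the string: at [1:6] match '#8sc#', group 1 = '8sc'; at [9:15] match '#ayve#', group 1 = 'ayve'; at [18:24] match '#fddp#', group 1 = 'fddp'; at [27:33] match '#686o#', group 1 = '686o'.
`findall` collects group 1 from each match (4 total).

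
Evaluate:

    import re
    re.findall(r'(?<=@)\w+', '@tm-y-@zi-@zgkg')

The positive lookaround only admits positions where the adjacent text matches; those characters stay outside the span.
Scanning left to right: at [1:3] → 'tm'; at [7:9] → 'zi'; at [11:15] → 'zgkg'.
`findall` yields the raw match text (3 of them) because the pattern has no groups.

['tm', 'zi', 'zgkg']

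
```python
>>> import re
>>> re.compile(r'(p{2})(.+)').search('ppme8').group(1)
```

'pp'

The match spans [0:5] → 'ppme8'.
Captured: group 1 = 'pp', group 2 = 'me8'.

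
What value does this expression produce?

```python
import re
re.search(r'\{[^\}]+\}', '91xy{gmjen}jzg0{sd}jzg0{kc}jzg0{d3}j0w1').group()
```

'{gmjen}'

Unlike `match`, `search` isn't anchored — it looks for the pattern anywhere in the string.
The match spans [4:11] → '{gmjen}'.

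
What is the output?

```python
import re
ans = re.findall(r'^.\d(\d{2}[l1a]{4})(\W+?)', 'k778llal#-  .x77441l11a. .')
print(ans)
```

[('78llal', '#')]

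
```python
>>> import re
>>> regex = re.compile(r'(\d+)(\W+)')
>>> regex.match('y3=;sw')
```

None

The pattern matches one or more of a digit (captured); then one or more of a non-word character (captured).
`match` is anchored at position 0; if the pattern doesn't fit there, it returns None.
Here position 0 doesn't satisfy it, so the call returns None.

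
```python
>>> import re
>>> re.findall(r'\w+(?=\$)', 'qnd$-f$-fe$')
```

['qnd', 'f', 'fe']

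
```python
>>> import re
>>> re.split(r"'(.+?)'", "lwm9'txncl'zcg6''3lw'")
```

['lwm9', 'txncl', 'zcg6', "'3lw", '']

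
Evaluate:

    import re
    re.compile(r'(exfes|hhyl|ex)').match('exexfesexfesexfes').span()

(0, 2)

`re.match` only tries the pattern at the start of the string.
The match spans [0:2] → 'ex'.
Captured: group 1 = 'ex'.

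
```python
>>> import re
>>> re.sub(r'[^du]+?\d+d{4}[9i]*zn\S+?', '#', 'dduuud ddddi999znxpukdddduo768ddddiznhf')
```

Because the quantifier is non-greedy, it stops expanding at the earliest point where the rest of the pattern can succeed.
`sub` substitutes '#' at each match site.

'dduuud ddddi999znxpukddddu#f'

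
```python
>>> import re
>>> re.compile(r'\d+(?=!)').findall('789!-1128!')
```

['789', '1128']

The lookaround is zero-width — it requires the adjacent text to match without consuming it, so the asserted text isn't part of the match.
Scanning left to right: at [0:3] → '789'; at [5:9] → '1128'.
With no groups in the pattern, `findall` gives back each whole match — 2 here.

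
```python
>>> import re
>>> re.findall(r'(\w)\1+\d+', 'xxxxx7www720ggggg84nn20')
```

['x', 'w', 'g', 'n']

After group 1 captures some text, `\1` only succeeds where that same text appears again.
With a single group, `findall` returns only what that group captured — 4 items.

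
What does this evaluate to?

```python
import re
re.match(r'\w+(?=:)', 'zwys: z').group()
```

The positive lookaround only admits positions where the adjacent text matches; those characters stay outside the span.
`match` is anchored at position 0; if the pattern doesn't fit there, it returns None.
The match spans [0:4] → 'zwys'.

'zwys'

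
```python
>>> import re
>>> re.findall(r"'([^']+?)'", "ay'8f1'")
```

['8f1']

Scanning left to right: at [2:7] match "'8f1'", group 1 = '8f1'.
One capturing group, so `findall` returns just the captured substring from the one match — 1 in all.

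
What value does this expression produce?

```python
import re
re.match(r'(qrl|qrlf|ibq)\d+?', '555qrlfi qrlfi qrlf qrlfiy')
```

None

`re.match` won't scan ahead — the pattern has to work from the very first character.
Here position 0 doesn't satisfy it, so the call returns None.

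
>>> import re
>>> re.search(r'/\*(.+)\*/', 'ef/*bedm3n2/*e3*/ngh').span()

(2, 17)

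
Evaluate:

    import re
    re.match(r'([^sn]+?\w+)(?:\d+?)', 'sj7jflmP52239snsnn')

None

Pattern: one or more of any character except [sn] (lazy), then one or more of a word character (captured); then one or more of a digit (lazy) (non-capturing group).
`re.match` won't scan ahead — the pattern has to work from the very first character.
Here position 0 doesn't satisfy it, so the call returns None.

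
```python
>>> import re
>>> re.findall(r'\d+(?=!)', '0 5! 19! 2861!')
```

The positive lookaround only admits positions where the adjacent text matches; those characters stay outside the span.
Matches: at [2:3] → '5'; at [5:7] → '19'; at [9:13] → '2861'.
`findall` yields the raw match text (3 of them) because the pattern has no groups.

['5', '19', '2861']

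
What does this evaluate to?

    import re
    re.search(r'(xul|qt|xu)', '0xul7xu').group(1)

'xul'

Alternation isn't longest-match — the leftmost alternative that fits at this position is chosen.
Unlike `match`, `search` isn't anchored — it looks for the pattern anywhere in the string.
The match spans [1:4] → 'xul'.
Captured: group 1 = 'xul'.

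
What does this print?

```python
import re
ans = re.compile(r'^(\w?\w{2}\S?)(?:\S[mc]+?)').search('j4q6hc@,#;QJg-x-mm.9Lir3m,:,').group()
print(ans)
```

j4q6hc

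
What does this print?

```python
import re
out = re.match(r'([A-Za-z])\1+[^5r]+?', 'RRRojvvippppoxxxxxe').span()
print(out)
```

The backreference `\1` re-matches whatever the first group consumed, character for character.
With `match`, the pattern is implicitly anchored at the beginning.
The match spans [0:4] → 'RRRo'.
Captured: group 1 = 'R'.

(0, 4)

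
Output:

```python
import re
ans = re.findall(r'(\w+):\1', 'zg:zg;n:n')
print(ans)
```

['zg', 'n']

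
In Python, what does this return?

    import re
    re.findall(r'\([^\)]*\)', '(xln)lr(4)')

Walking the string: at [0:5] → '(xln)'; at [7:10] → '(4)'.
`findall` yields the raw match text (2 of them) because the pattern has no groups.

['(xln)', '(4)']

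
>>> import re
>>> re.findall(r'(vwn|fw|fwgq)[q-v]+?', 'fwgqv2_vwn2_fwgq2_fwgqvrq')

Walking the string: at [0:5] match 'fwgqv', group 1 = 'fwgq'; at [18:23] match 'fwgqv', group 1 = 'fwgq'.
One capturing group, so `findall` returns just the captured substring from each match — 2 in all.

['fwgq', 'fwgq']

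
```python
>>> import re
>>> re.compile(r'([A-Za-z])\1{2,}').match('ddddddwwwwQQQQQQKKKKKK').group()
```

'dddddd'

`re.match` won't scan ahead — the pattern has to work from the very first character.
The match spans [0:6] → 'dddddd'.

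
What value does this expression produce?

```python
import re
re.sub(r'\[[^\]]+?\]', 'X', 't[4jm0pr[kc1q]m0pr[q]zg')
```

'tXm0prXzg'

Each match is replaced by 'X'.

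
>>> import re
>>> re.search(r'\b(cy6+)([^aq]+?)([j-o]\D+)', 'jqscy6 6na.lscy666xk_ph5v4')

This matches a word boundary (`\b`, zero-width); then the literal 'cy', then one or more of a literal '6' (captured); then one or more of any character except [aq] (lazy) (captured); then a character in [j-o], then one or more of a non-digit (captured).
Unlike `match`, `search` isn't anchored — it looks for the pattern anywhere in the string.
Here the pattern never matches, so the call returns None.

None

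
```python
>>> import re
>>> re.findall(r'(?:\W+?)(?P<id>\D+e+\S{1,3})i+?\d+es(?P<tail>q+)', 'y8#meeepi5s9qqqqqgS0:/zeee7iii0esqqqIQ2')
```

Lazy quantifiers expand one character at a time until the remainder of the pattern can match.
`findall` packs the 2 group values into a tuple for every match.

[('/zeee7ii', 'qqq')]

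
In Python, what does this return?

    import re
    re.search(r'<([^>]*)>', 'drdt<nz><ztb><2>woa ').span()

`search` walks the string left to right and returns the first match it finds.
The match spans [4:8] → '<nz>'.
Captured: group 1 = 'nz'.

(4, 8)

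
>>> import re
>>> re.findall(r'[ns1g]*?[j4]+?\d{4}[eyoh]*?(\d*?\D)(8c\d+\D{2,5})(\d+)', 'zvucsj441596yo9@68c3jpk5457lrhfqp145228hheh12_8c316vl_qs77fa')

This matches zero or more of one of [ns1g] (lazy), then one or more of one of [j4] (lazy), then exactly 4 of a digit; then zero or more of one of [eyoh] (lazy); then zero or more of a digit (lazy), then a non-digit (captured); then the literal '8c', then one or more of a digit, then 2 to 5 of a non-digit (captured); then one or more of a digit (captured).
Scanning left to right: at [33:58] match '145228hheh12_8c316vl_qs77', groups = ('12_', '8c316vl_qs', '77').
3 groups means the one result is a tuple of 3 captured strings — 1 here.

[('12_', '8c316vl_qs', '77')]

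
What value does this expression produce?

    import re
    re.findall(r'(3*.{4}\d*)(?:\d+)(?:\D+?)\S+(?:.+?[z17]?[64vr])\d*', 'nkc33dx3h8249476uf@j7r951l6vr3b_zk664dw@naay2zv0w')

`findall` collects group 1 from the one match (1 total).

['nkc3']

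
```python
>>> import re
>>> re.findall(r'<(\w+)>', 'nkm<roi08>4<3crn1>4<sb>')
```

One capturing group, so `findall` returns just the captured substring from each match — 3 in all.

['roi08', '3crn1', 'sb']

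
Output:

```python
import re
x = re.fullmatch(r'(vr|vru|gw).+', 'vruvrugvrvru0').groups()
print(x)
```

('vr',)

The match spans [0:13] → 'vruvrugvrvru0'.
Captured: group 1 = 'vr'.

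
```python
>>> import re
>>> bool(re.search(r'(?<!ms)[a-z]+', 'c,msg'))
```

The negative lookaround is zero-width — it rules out positions where the adjacent text would match, without consuming anything.
The match spans [0:1] → 'c'.

True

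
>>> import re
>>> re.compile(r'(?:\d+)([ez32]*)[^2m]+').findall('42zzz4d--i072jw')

['zzz', '']

This matches one or more of a digit (non-capturing group); then zero or more of one of [ez32] (captured); then one or more of any character except [2m].
Scanning left to right: at [0:12] match '42zzz4d--i07', group 1 = 'zzz'; at [12:15] match '2jw', group 1 = ''.
One capturing group, so `findall` returns just the captured substring from each match — 2 in all.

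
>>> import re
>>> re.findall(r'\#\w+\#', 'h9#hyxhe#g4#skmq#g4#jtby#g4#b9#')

Walking the string: at [2:9] → '#hyxhe#'; at [11:17] → '#skmq#'; at [19:25] → '#jtby#'; at [27:31] → '#b9#'.
`findall` yields the raw match text (4 of them) because the pattern has no groups.

['#hyxhe#', '#skmq#', '#jtby#', '#b9#']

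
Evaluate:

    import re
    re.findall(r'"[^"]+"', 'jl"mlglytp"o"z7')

`findall` yields the raw match text (1 of them) because the pattern has no groups.

['"mlglytp"']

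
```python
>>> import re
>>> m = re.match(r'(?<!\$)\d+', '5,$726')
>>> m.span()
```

Because the assertion is negative and zero-width, positions next to the forbidden text are skipped.
`match` is anchored at position 0; if the pattern doesn't fit there, it returns None.
The match spans [0:1] → '5'.

(0, 1)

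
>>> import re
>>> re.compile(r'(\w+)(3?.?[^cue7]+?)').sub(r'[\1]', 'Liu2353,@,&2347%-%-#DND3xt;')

'[Liu2353],&[2347]%-#[DND3xt]'

With the lazy modifier that quantifier settles for the fewest repetitions that let the rest of the pattern succeed (the atoms after it are unaffected and can still be greedy).
Each match is replaced using the text its own group 1 captured.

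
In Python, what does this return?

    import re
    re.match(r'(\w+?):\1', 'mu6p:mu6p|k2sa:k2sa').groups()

('mu6p',)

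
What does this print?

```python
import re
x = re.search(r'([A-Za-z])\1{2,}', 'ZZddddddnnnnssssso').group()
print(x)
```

dddddd

After group 1 captures some text, `\1` only succeeds where that same text appears again.
The match spans [2:8] → 'dddddd'.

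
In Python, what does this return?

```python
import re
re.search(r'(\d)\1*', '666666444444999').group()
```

'666666'

`\1` is not a pattern — it's the concrete string captured by group 1, re-applied verbatim.
The match spans [0:6] → '666666'.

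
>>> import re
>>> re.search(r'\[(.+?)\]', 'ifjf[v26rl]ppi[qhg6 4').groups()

('v26rl',)

The match spans [4:11] → '[v26rl]'.
Captured: group 1 = 'v26rl'.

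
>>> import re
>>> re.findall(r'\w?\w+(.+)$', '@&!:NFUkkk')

['k']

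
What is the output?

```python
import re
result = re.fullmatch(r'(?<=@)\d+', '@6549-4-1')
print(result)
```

None

The lookaround is zero-width — it requires the adjacent text to match without consuming it, so the asserted text isn't part of the match.
`re.fullmatch` requires the pattern to consume the entire string.
Here there's no way to consume every character, so the call returns None.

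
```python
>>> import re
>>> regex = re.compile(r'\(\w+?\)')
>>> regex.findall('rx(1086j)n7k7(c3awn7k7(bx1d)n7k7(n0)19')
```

Since nothing is captured, `findall` lists the 3 matched substrings directly.

['(1086j)', '(bx1d)', '(n0)']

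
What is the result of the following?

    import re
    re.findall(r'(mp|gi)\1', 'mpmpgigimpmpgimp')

['mp', 'gi', 'mp']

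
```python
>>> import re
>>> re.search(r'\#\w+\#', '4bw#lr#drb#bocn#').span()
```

(3, 7)

`search` walks the string left to right and returns the first match it finds.
The match spans [3:7] → '#lr#'.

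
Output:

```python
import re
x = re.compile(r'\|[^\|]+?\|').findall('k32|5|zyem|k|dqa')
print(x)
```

['|5|', '|k|']

`findall` yields the raw match text (2 of them) because the pattern has no groups.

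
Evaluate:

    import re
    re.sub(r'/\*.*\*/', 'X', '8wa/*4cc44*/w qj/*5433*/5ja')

Matches: at [3:24] → '/*4cc44*/w qj/*5433*/'.
Each match is replaced by 'X'.

'8waX5ja'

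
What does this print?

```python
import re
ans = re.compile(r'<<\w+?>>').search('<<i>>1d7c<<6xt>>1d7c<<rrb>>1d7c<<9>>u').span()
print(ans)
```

(0, 5)

The match spans [0:5] → '<<i>>'.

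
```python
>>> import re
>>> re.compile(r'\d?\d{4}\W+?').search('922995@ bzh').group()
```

'22995@'

The pattern matches optionally a digit, then exactly 4 of a digit; then one or more of a non-word character (lazy).
`search` walks the string left to right and returns the first match it finds.
The match spans [1:7] → '22995@'.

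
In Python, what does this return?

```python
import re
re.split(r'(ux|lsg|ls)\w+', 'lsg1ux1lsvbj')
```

Branches in `(...|...)` are attempted left-to-right; the first branch that allows the whole pattern to succeed is taken.
Matches to split on: at [0:12] → 'lsg1ux1lsvbj'.
With a capturing group present, the delimiter's captured portion is kept in the result list.

['', 'lsg', '']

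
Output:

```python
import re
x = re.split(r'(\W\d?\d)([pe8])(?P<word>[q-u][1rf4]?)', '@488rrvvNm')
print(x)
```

['', '@48', '8', 'rr', 'vvNm']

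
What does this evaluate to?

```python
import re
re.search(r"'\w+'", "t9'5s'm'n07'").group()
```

The match spans [2:6] → "'5s'".

"'5s'"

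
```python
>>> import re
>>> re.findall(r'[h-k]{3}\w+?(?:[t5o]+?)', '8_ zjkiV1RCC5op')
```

A `+?`/`*?`/`{m,n}?` starts at its minimum and grows only as far as needed for what follows to match.
With no groups in the pattern, `findall` gives back each whole match — 1 here.

['jkiV1RCC5']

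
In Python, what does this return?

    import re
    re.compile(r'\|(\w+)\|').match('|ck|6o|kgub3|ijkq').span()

With `match`, the pattern is implicitly anchored at the beginning.
The match spans [0:4] → '|ck|'.

(0, 4)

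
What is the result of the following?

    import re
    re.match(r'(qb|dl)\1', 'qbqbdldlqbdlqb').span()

(0, 4)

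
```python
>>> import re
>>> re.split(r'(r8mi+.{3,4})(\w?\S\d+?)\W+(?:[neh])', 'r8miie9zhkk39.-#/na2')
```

['', 'r8miie9zh', 'kk39', 'a2']

Pattern: the literal 'r8m', then one or more of a literal 'i', then 3 to 4 of any character (captured); then optionally a word character, then a non-whitespace character, then one or more of a digit (lazy) (captured); then one or more of a non-word character; then one of [neh] (non-capturing group).
With a capturing group present, the delimiter's captured portion is kept in the result list.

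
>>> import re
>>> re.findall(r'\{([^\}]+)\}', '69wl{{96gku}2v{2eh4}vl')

['{96gku', '2eh4']

Scanning left to right: at [4:12] match '{{96gku}', group 1 = '{96gku'; at [14:20] match '{2eh4}', group 1 = '2eh4'.
With a single group, `findall` returns only what that group captured — 2 items.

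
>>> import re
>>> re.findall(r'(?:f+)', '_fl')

['f']

This matches one or more of a literal 'f' (non-capturing group).
Scanning left to right: at [1:2] → 'f'.
Since nothing is captured, `findall` lists the 1 matched substring directly.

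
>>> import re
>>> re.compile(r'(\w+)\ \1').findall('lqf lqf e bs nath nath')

['lqf', 'nath']

A backreference is literal: `\1` must see the identical characters the first group matched.
Matches: at [0:7] match 'lqf lqf', group 1 = 'lqf'; at [13:22] match 'nath nath', group 1 = 'nath'.
`findall` collects group 1 from each match (2 total).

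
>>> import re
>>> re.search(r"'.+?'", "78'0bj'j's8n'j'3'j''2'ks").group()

A `+?`/`*?`/`{m,n}?` starts at its minimum and grows only as far as needed for what follows to match.
`re.search` scans for the first position where the pattern succeeds.
The match spans [2:7] → "'0bj'".

"'0bj'"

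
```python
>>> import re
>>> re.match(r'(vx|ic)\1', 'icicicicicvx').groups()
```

The match spans [0:4] → 'icic'.
Captured: group 1 = 'ic'.

('ic',)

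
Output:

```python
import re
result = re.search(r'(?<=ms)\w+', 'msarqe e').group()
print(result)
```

arqe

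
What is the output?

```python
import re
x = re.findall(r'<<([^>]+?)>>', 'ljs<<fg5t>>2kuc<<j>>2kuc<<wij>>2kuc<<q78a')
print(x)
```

['fg5t', 'j', 'wij']

`findall` collects group 1 from each match (3 total).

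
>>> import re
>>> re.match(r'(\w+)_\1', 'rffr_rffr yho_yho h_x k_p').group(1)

'rffr'

The match spans [0:9] → 'rffr_rffr'.
Captured: group 1 = 'rffr'.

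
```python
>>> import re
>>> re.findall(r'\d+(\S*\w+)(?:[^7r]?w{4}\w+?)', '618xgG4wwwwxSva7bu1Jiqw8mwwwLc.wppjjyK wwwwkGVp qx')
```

This matches one or more of a digit; then zero or more of a non-whitespace character, then one or more of a word character (captured); then optionally any character except [7r], then exactly 4 of the literal 'w', then one or more of a word character (lazy) (non-capturing group).
Matches: at [0:44] match '618xgG4wwwwxSva7bu1Jiqw8mwwwLc.wppjjyK wwwwk', group 1 = 'xgG4wwwwxSva7bu1Jiqw8mwwwLc.wppjjyK'.
`findall` collects group 1 from the one match (1 total).

['xgG4wwwwxSva7bu1Jiqw8mwwwLc.wppjjyK']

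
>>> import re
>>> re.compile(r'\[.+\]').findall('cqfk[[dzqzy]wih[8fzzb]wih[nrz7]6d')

Matches: at [4:31] → '[[dzqzy]wih[8fzzb]wih[nrz7]'.
`findall` yields the raw match text (1 of them) because the pattern has no groups.

['[[dzqzy]wih[8fzzb]wih[nrz7]']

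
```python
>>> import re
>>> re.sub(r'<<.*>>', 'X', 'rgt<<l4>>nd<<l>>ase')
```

Matches: at [3:16] → '<<l4>>nd<<l>>'.
`sub` substitutes 'X' at each match site.

'rgtXase'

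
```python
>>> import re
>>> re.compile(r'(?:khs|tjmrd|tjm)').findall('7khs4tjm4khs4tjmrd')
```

['khs', 'tjm', 'khs', 'tjmrd']

Alternation isn't longest-match — the leftmost alternative that fits at this position is chosen.
Matches: at [1:4] → 'khs'; at [5:8] → 'tjm'; at [9:12] → 'khs'; at [13:18] → 'tjmrd'.
No capturing groups, so `findall` returns the 4 full match strings.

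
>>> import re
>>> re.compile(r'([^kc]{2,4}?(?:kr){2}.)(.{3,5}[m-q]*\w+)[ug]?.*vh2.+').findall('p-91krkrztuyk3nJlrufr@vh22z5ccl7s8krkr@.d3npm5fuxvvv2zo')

2 groups means the one result is a tuple of 2 captured strings — 1 here.

[('p-91krkrz', 'tuyk3nJlrufr')]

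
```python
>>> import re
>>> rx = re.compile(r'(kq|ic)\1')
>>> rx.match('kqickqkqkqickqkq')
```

None

`re.match` won't scan ahead — the pattern has to work from the very first character.
Here position 0 doesn't satisfy it, so the call returns None.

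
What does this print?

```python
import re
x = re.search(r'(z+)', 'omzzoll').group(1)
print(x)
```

Pattern: one or more of a literal 'z' (captured).
`re.search` scans for the first position where the pattern succeeds.
The match spans [2:4] → 'zz'.
Captured: group 1 = 'zz'.

zz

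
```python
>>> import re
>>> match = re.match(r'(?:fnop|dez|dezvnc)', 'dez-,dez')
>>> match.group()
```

'dez'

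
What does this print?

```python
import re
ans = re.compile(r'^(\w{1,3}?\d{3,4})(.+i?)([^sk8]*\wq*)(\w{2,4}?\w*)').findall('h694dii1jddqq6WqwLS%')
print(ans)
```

The pattern matches anchored at the start of the string; then 1 to 3 of a word character (lazy), then 3 to 4 of a digit (captured); then one or more of any character, then optionally the literal 'i' (captured); then zero or more of any character except [sk8], then a word character, then zero or more of the literal 'q' (captured); then 2 to 4 of a word character (lazy), then zero or more of a word character (captured).
Walking the string: at [0:19] match 'h694dii1jddqq6WqwLS', groups = ('h694', 'dii1jddqq6Wq', 'w', 'LS').
With 4 capturing groups, `findall` returns a 4-tuple per match.

[('h694', 'dii1jddqq6Wq', 'w', 'LS')]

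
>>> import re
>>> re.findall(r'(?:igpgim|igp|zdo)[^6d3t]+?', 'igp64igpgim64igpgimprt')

`|` is ordered: at each position the engine commits to the first alternative that works.
With no groups in the pattern, `findall` gives back each whole match — 2 here.

['igpg', 'igpgimp']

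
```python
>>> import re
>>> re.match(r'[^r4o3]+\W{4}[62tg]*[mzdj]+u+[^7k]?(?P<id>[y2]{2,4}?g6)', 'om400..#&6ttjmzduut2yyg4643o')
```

None

This matches one or more of any character except [r4o3]; then exactly 4 of a non-word character, then zero or more of one of [62tg]; then one or more of one of [mzdj], then one or more of a literal 'u', then optionally any character except [7k]; then 2 to 4 of one of [y2] (lazy), then the literal 'g6' (captured as 'id').
`re.match` won't scan ahead — the pattern has to work from the very first character.
Here the pattern fails at index 0, so the call returns None.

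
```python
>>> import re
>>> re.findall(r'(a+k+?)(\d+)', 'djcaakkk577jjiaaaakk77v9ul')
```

Pattern: one or more of the literal 'a', then one or more of a literal 'k' (lazy) (captured); then one or more of a digit (captured).
Scanning left to right: at [3:11] match 'aakkk577', groups = ('aakkk', '577'); at [14:22] match 'aaaakk77', groups = ('aaaakk', '77').
With 2 capturing groups, `findall` returns a 2-tuple per match.

[('aakkk', '577'), ('aaaakk', '77')]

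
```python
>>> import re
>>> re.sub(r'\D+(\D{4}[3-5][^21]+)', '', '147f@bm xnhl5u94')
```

'147'

The pattern matches one or more of a non-digit; then exactly 4 of a non-digit, then a character in [3-5], then one or more of any character except [21] (captured).
Matches: at [3:16] → 'f@bm xnhl5u94'.
Each match is replaced by ''.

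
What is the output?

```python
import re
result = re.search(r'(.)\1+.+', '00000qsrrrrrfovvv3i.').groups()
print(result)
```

('0',)

The match spans [0:20] → '00000qsrrrrrfovvv3i.'.
Captured: group 1 = '0'.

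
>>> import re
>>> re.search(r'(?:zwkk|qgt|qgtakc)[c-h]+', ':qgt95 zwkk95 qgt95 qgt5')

`re.search` tries every starting position until one works.
Here nothing in the string fits, so the call returns None.

None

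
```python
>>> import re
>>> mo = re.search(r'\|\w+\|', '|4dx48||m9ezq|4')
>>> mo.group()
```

'|4dx48|'

The match spans [0:7] → '|4dx48|'.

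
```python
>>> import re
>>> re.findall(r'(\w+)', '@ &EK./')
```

This matches one or more of a word character (captured).
Matches: at [3:5] match 'EK', group 1 = 'EK'.
One capturing group, so `findall` returns just the captured substring from the one match — 1 in all.

['EK']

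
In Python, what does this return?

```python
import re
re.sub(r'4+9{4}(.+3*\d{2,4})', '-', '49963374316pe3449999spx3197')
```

This matches one or more of a literal '4', then exactly 4 of the literal '9'; then one or more of any character, then zero or more of the literal '3', then 2 to 4 of a digit (captured).
Every occurrence is swapped for '-'.

'49963374316pe3-'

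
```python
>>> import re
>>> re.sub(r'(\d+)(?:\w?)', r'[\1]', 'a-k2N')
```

'a-k[2]'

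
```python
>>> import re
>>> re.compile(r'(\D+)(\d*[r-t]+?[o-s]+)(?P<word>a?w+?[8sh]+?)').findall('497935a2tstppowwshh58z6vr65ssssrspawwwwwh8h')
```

Pattern: one or more of a non-digit (captured); then zero or more of a digit, then one or more of a character in [r-t] (lazy), then one or more of a character in [o-s] (captured); then optionally a literal 'a', then one or more of a literal 'w' (lazy), then one or more of one of [8sh] (lazy) (captured as 'word').
Because the quantifier is non-greedy, it stops expanding at the earliest point where the rest of the pattern can succeed.
Matches: at [6:17] match 'a2tstppowws', groups = ('a', '2tstppo', 'wws'); at [23:41] match 'vr65ssssrspawwwwwh', groups = ('vr', '65ssssrsp', 'awwwwwh').
With 3 capturing groups, `findall` returns a 3-tuple per match.

[('a', '2tstppo', 'wws'), ('vr', '65ssssrsp', 'awwwwwh')]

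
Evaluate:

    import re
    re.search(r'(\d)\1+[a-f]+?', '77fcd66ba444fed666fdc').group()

`\1` is not a pattern — it's the concrete string captured by group 1, re-applied verbatim.
`re.search` scans for the first position where the pattern succeeds.
The match spans [0:3] → '77f'.
Captured: group 1 = '7'.

'77f'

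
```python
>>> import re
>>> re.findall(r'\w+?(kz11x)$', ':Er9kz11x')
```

['kz11x']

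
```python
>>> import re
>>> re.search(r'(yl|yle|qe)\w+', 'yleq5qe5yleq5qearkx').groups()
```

('yl',)

`|` is ordered: at each position the engine commits to the first alternative that works.
`search` walks the string left to right and returns the first match it finds.
The match spans [0:19] → 'yleq5qe5yleq5qearkx'.
Captured: group 1 = 'yl'.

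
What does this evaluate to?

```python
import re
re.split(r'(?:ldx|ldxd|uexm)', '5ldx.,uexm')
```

['5', '.,', '']

Matches to split on: at [1:4] → 'ldx'; at [6:10] → 'uexm'.
The string is cut at each match, leaving 3 pieces.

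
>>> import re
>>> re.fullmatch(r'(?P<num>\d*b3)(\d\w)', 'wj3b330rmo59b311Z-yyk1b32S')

Pattern: zero or more of a digit, then the literal 'b3' (captured as 'num'); then a digit, then a word character (captured).
`fullmatch` succeeds only if the pattern covers the string from start to end.
Here the pattern can't cover the whole string, so the call returns None.

None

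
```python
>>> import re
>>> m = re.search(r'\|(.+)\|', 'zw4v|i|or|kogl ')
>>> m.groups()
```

`search` walks the string left to right and returns the first match it finds.
The match spans [4:10] → '|i|or|'.
Captured: group 1 = 'i|or'.

('i|or',)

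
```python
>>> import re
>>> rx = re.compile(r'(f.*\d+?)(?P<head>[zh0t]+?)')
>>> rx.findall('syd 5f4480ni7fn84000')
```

[('f4480ni7fn8400', '0')]

Multiple groups make `findall` return tuples — one 2-tuple for the one match.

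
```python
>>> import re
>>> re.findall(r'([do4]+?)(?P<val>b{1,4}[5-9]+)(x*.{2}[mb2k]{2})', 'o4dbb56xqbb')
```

[('o4d', 'bb56', 'xqbb')]

3 groups means the one result is a tuple of 3 captured strings — 1 here.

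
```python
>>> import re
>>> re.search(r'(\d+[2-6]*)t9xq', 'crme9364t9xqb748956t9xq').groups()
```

('9364',)

The match spans [4:12] → '9364t9xq'.
Captured: group 1 = '9364'.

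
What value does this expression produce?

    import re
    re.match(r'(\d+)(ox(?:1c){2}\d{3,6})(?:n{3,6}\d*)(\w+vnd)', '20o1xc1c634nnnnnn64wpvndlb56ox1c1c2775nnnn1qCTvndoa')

The pattern matches one or more of a digit (captured); then the literal 'ox', then the literal '1c' repeated 2 times, then 3 to 6 of a digit (captured); then 3 to 6 of a literal 'n', then zero or more of a digit (non-capturing group); then one or more of a word character, then the literal 'vnd' (captured).
`re.match` won't scan ahead — the pattern has to work from the very first character.
Here the pattern fails at index 0, so the call returns None.

None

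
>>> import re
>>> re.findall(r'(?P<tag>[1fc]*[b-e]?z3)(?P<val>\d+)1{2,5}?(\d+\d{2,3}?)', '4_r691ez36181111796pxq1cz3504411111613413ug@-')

The pattern matches zero or more of one of [1fc], then optionally a character in [b-e], then the literal 'z3' (captured as 'tag'); then one or more of a digit (captured as 'val'); then 2 to 5 of a literal '1' (lazy); then one or more of a digit, then 2 to 3 of a digit (lazy) (captured).
With 3 capturing groups, `findall` returns a 3-tuple per match.

[('1ez3', '61811', '796'), ('1cz3', '5044111', '613413')]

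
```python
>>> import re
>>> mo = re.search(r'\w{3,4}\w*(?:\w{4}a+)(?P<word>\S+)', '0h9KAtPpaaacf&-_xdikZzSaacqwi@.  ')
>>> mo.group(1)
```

'cf&-_xdikZzSaacqwi@.'

This matches 3 to 4 of a word character, then zero or more of a word character; then exactly 4 of a word character, then one or more of a literal 'a' (non-capturing group); then one or more of a non-whitespace character (captured as 'word').
`re.search` tries every starting position until one works.
The match spans [0:31] → '0h9KAtPpaaacf&-_xdikZzSaacqwi@.'.
Captured: group 1 = 'cf&-_xdikZzSaacqwi@.'.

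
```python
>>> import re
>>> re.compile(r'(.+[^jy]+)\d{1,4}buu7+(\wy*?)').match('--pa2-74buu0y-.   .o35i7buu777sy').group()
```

Pattern: one or more of any character, then one or more of any character except [jy] (captured); then 1 to 4 of a digit, then the literal 'buu', then one or more of a literal '7'; then a word character, then zero or more of the literal 'y' (lazy) (captured).
`re.match` only tries the pattern at the start of the string.
The match spans [0:31] → '--pa2-74buu0y-.   .o35i7buu777s'.
Captured: group 1 = '--pa2-74buu0y-.   .o35i', group 2 = 's'.

'--pa2-74buu0y-.   .o35i7buu777s'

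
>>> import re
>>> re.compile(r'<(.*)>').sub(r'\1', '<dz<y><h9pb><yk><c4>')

'dz<y><h9pb><yk><c4'

Each match is replaced using the text its own group 1 captured.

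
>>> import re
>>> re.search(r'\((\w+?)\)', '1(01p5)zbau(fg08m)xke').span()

(1, 7)

The match spans [1:7] → '(01p5)'.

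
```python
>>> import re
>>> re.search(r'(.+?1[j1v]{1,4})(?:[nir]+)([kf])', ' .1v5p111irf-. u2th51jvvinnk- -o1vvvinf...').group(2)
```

'f'

This matches one or more of any character (lazy), then a literal '1', then 1 to 4 of one of [j1v] (captured); then one or more of one of [nir] (non-capturing group); then one of [kf] (captured).
The `?` after the quantifier makes it lazy — it takes as little as possible before letting the rest of the pattern try.
Unlike `match`, `search` isn't anchored — it looks for the pattern anywhere in the string.
The match spans [0:12] → ' .1v5p111irf'.
Captured: group 1 = ' .1v5p111', group 2 = 'f'.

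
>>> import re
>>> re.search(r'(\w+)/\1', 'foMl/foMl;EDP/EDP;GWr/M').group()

'foMl/foMl'

After group 1 captures some text, `\1` only succeeds where that same text appears again.
`search` walks the string left to right and returns the first match it finds.
The match spans [0:9] → 'foMl/foMl'.
Captured: group 1 = 'foMl'.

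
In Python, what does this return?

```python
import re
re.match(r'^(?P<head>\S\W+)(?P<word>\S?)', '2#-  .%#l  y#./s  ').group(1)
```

'2#-  .%#'

Pattern: anchored at the start of the string; then a non-whitespace character, then one or more of a non-word character (captured as 'head'); then optionally a non-whitespace character (captured as 'word').
`re.match` only tries the pattern at the start of the string.
The match spans [0:9] → '2#-  .%#l'.
Captured: group 1 = '2#-  .%#', group 2 = 'l'.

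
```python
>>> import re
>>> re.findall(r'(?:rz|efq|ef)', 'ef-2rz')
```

['ef', 'rz']

Scanning left to right: at [0:2] → 'ef'; at [4:6] → 'rz'.
No capturing groups, so `findall` returns the 2 full match strings.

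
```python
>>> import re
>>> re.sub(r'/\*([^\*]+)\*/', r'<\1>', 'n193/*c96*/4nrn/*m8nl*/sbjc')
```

'n193<c96>4nrn<m8nl>sbjc'

Matches: at [4:11] → '/*c96*/'; at [15:23] → '/*m8nl*/'.
The replacement refers to a captured group, so each match is rewritten using its own captured text.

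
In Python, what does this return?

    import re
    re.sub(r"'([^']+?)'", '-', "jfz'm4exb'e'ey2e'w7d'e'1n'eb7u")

Matches: at [3:10] → "'m4exb'"; at [11:17] → "'ey2e'"; at [20:23] → "'e'".
Every occurrence is swapped for '-'.

"jfz-e-w7d-1n'eb7u"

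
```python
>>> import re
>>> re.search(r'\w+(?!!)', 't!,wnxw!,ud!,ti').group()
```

'wnx'

The negative lookaround is zero-width — it rules out positions where the adjacent text would match, without consuming anything.
`re.search` scans for the first position where the pattern succeeds.
The match spans [3:6] → 'wnx'.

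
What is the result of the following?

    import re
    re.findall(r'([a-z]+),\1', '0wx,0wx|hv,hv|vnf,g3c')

`\1` has to match the exact text group 1 already captured.
`findall` collects group 1 from the one match (1 total).

['hv']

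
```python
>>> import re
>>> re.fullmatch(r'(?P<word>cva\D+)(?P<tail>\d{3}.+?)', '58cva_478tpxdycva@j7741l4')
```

None

For `fullmatch`, every character of the input must be accounted for by the pattern.
Here the pattern can't cover the whole string, so the call returns None.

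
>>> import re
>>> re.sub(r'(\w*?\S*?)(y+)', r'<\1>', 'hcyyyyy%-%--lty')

The `?` after the quantifier makes it lazy — it takes as little as possible before letting the rest of the pattern try.
Each match is replaced using the text its own group 1 captured.

'<hc><%-%--lt>'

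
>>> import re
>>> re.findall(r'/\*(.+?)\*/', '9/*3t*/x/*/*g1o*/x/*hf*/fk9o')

['3t', '/*g1o', 'hf']

A non-greedy quantifier consumes as few characters as it can — just enough that the remainder of the pattern still matches from where it stops; whatever follows it matches normally.
Matches: at [1:7] match '/*3t*/', group 1 = '3t'; at [8:17] match '/*/*g1o*/', group 1 = '/*g1o'; at [18:24] match '/*hf*/', group 1 = 'hf'.
`findall` collects group 1 from each match (3 total).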